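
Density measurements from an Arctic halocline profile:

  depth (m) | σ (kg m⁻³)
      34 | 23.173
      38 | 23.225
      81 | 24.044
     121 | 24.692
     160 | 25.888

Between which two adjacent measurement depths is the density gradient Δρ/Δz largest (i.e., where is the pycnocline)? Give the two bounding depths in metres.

Compute the density gradient over each adjacent pair:
  34–38 m: Δρ/Δz = 0.052/4 = 0.013 kg m⁻⁴
  38–81 m: Δρ/Δz = 0.819/43 = 0.019 kg m⁻⁴
  81–121 m: Δρ/Δz = 0.648/40 = 0.016 kg m⁻⁴
  121–160 m: Δρ/Δz = 1.196/39 = 0.031 kg m⁻⁴
The largest gradient is in the 121–160 m interval — the pycnocline.

121–160 m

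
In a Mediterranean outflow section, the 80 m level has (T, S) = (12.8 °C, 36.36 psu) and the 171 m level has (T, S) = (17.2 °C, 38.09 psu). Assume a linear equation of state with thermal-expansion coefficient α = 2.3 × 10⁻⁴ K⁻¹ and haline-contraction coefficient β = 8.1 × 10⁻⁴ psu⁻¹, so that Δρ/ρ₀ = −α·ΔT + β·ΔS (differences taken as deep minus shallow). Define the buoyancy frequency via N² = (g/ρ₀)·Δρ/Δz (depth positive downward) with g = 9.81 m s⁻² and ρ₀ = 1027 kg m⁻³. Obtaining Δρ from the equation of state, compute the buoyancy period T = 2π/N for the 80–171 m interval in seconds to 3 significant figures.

970 s

ΔT = +4.4 K, ΔS = +1.73 psu (deep − shallow).
Δρ/ρ₀ = −αΔT + βΔS = -1.012 × 10⁻³ + 1.4013 × 10⁻³ = 3.893 × 10⁻⁴, so Δρ ≈ 0.3998 kg m⁻³.
N² = (g/ρ₀)·Δρ/Δz = g·(Δρ/ρ₀)/Δz = 9.81 × 3.893 × 10⁻⁴ / 91 = 4.1967 × 10⁻⁵ s⁻².
N = √(4.1967 × 10⁻⁵) = 6.4782 × 10⁻³ rad s⁻¹ → T = 2π/N = 969.90 s ≈ 970 s.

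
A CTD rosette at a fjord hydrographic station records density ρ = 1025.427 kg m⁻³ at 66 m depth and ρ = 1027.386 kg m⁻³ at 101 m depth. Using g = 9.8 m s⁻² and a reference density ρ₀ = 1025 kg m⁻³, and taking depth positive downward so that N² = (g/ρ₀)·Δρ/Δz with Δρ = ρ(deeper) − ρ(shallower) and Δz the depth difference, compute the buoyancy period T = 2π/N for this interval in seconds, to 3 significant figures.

272 s

Δρ = 1027.386 − 1025.427 = 1.959 kg m⁻³ over Δz = 101 − 66 = 35 m.
N² = (9.8/1025) × (1.959/35) = 5.3514 × 10⁻⁴ s⁻².
N = √(5.3514 × 10⁻⁴) = 0.023133 rad s⁻¹, so T = 2π/N = 271.61 s ≈ 272 s.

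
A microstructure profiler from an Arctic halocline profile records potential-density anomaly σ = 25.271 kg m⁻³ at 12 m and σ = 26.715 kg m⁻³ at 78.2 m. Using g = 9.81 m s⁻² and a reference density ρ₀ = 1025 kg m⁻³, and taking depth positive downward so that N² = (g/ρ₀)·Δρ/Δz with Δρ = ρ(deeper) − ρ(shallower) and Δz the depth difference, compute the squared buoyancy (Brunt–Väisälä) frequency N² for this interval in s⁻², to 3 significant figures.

Δρ = 1026.715 − 1025.271 = 1.444 kg m⁻³ over Δz = 78.2 − 12 = 66.2 m.
N² = (9.81/1025) × (1.444/66.2) = 2.0876 × 10⁻⁴ s⁻² ≈ 2.09 × 10⁻⁴ s⁻².

2.09 × 10⁻⁴ s⁻²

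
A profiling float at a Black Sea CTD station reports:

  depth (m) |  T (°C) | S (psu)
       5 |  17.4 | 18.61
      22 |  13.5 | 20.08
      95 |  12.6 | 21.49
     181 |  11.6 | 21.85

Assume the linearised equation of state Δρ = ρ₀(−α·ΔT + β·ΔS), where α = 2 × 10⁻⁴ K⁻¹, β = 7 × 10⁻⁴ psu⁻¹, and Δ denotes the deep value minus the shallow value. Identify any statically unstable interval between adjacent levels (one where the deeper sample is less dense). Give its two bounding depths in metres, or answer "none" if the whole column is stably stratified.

none

Evaluate Δρ/ρ₀ = −αΔT + βΔS across each adjacent pair:
  5–22 m: −αΔT+βΔS = −(2 × 10⁻⁴)(-3.9)+(7 × 10⁻⁴)(+1.47) = 1.8 × 10⁻³ → stable
  22–95 m: −αΔT+βΔS = −(2 × 10⁻⁴)(-0.9)+(7 × 10⁻⁴)(+1.41) = 1.2 × 10⁻³ → stable
  95–181 m: −αΔT+βΔS = −(2 × 10⁻⁴)(-1.0)+(7 × 10⁻⁴)(+0.36) = 4.5 × 10⁻⁴ → stable
Every interval has Δρ > 0: the column is stably stratified throughout.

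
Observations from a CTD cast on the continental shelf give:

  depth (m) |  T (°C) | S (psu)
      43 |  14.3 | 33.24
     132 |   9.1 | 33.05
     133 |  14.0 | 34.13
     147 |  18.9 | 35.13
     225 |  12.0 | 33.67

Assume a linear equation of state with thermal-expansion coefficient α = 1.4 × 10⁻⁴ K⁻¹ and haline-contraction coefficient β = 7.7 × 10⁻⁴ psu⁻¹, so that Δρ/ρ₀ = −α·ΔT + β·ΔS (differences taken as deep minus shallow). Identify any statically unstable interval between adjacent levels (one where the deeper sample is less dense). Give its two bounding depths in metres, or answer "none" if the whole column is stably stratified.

Evaluate Δρ/ρ₀ = −αΔT + βΔS across each adjacent pair:
  43–132 m: −αΔT+βΔS = −(1.4 × 10⁻⁴)(-5.2)+(7.7 × 10⁻⁴)(-0.19) = 5.8 × 10⁻⁴ → stable
  132–133 m: −αΔT+βΔS = −(1.4 × 10⁻⁴)(+4.9)+(7.7 × 10⁻⁴)(+1.08) = 1.5 × 10⁻⁴ → stable
  133–147 m: −αΔT+βΔS = −(1.4 × 10⁻⁴)(+4.9)+(7.7 × 10⁻⁴)(+1.00) = 8.4 × 10⁻⁵ → stable
  147–225 m: −αΔT+βΔS = −(1.4 × 10⁻⁴)(-6.9)+(7.7 × 10⁻⁴)(-1.46) = -1.6 × 10⁻⁴ → UNSTABLE
The 147–225 m interval has Δρ < 0: lighter water underlies denser water.

147–225 m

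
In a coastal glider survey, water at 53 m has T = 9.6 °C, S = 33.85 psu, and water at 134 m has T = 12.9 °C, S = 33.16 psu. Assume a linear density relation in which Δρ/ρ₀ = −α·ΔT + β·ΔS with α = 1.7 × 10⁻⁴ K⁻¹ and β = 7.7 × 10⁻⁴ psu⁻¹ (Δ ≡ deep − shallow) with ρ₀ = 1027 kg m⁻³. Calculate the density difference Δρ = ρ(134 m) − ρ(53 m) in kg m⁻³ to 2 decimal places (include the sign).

-1.12 kg m⁻³

ΔT = +3.3 K, ΔS = -0.69 psu (deep − shallow).
Δρ/ρ₀ = −(1.7 × 10⁻⁴)(+3.3) + (7.7 × 10⁻⁴)(-0.69) = -1.0923 × 10⁻³.
Δρ = 1027 × (-1.0923 × 10⁻³) = -1.12 kg m⁻³.
Negative Δρ: lighter below, statically unstable.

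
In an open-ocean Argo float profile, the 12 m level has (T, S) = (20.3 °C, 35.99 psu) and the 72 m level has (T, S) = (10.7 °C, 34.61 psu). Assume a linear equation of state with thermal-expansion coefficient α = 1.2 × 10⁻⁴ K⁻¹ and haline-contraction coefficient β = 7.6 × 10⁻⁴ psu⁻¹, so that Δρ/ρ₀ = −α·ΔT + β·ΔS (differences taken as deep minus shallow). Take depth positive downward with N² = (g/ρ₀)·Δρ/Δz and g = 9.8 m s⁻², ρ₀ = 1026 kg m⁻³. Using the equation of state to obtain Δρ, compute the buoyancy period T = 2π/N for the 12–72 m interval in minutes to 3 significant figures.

ΔT = -9.6 K, ΔS = -1.38 psu (deep − shallow).
Δρ/ρ₀ = −αΔT + βΔS = 1.152 × 10⁻³ − 1.0488 × 10⁻³ = 1.032 × 10⁻⁴, so Δρ ≈ 0.1059 kg m⁻³.
N² = (g/ρ₀)·Δρ/Δz = g·(Δρ/ρ₀)/Δz = 9.8 × 1.032 × 10⁻⁴ / 60 = 1.6856 × 10⁻⁵ s⁻².
N = √(1.6856 × 10⁻⁵) = 4.1056 × 10⁻³ rad s⁻¹ → T = 2π/N = 1.5304 × 10³ s = 25.507 min ≈ 25.5 min.

25.5 min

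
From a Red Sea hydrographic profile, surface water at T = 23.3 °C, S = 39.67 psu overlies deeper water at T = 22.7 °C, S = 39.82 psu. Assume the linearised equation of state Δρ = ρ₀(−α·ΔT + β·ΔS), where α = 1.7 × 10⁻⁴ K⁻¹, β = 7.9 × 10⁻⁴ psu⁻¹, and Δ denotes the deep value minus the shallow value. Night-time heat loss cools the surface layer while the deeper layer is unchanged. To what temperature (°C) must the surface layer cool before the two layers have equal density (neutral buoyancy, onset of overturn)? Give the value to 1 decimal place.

22.0 °C

Neutral buoyancy requires Δρ = 0, i.e. −α(T_deep − T_surf′) + β(S_deep − S_surf) = 0.
T_surf′ = T_deep − (β/α)·ΔS = 22.7 − (7.9 × 10⁻⁴/1.7 × 10⁻⁴)·(+0.15) = 22.003 °C.
Cooling required: 23.3 − (22.003) = 1.297 °C.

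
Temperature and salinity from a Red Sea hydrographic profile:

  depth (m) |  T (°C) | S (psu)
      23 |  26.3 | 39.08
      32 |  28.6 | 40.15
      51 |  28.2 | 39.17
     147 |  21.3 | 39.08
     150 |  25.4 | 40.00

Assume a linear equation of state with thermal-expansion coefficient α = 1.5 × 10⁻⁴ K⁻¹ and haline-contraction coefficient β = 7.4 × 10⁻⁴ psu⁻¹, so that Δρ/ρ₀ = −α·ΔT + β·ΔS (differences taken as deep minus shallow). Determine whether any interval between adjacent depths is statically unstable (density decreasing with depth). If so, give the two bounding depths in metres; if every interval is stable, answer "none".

32–51 m

Evaluate Δρ/ρ₀ = −αΔT + βΔS across each adjacent pair:
  23–32 m: −αΔT+βΔS = −(1.5 × 10⁻⁴)(+2.3)+(7.4 × 10⁻⁴)(+1.07) = 4.5 × 10⁻⁴ → stable
  32–51 m: −αΔT+βΔS = −(1.5 × 10⁻⁴)(-0.4)+(7.4 × 10⁻⁴)(-0.98) = -6.7 × 10⁻⁴ → UNSTABLE
  51–147 m: −αΔT+βΔS = −(1.5 × 10⁻⁴)(-6.9)+(7.4 × 10⁻⁴)(-0.09) = 9.7 × 10⁻⁴ → stable
  147–150 m: −αΔT+βΔS = −(1.5 × 10⁻⁴)(+4.1)+(7.4 × 10⁻⁴)(+0.92) = 6.6 × 10⁻⁵ → stable
The 32–51 m interval has Δρ < 0: lighter water underlies denser water.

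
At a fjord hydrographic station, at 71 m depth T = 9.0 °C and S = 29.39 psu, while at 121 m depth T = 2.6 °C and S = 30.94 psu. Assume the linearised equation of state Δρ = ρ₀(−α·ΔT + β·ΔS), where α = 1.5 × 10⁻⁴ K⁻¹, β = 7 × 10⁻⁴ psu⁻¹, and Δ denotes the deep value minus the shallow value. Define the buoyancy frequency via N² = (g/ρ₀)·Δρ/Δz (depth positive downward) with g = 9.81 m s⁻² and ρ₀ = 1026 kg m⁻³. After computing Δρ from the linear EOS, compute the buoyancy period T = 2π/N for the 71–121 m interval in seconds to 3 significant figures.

ΔT = -6.4 K, ΔS = +1.55 psu (deep − shallow).
Δρ/ρ₀ = −αΔT + βΔS = 9.60 × 10⁻⁴ + 1.085 × 10⁻³ = 2.045 × 10⁻³, so Δρ ≈ 2.098 kg m⁻³.
N² = (g/ρ₀)·Δρ/Δz = g·(Δρ/ρ₀)/Δz = 9.81 × 2.045 × 10⁻³ / 50 = 4.0123 × 10⁻⁴ s⁻².
N = √(4.0123 × 10⁻⁴) = 0.020031 rad s⁻¹ → T = 2π/N = 313.67 s ≈ 314 s.

314 s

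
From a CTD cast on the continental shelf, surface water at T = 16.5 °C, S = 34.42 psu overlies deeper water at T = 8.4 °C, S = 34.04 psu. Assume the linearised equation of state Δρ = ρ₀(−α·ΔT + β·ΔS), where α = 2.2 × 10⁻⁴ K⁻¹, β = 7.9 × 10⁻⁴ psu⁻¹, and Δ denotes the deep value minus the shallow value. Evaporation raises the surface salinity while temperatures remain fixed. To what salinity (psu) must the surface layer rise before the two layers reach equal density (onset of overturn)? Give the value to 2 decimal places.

36.30 psu

Neutral buoyancy requires −α(T_deep − T_surf) + β(S_deep − S_surf′) = 0.
S_surf′ = S_deep − (α/β)·ΔT = 34.04 − (2.2 × 10⁻⁴/7.9 × 10⁻⁴)·(-8.1) = 36.2957 psu.
Increase required: 36.2957 − 34.42 = 1.8757 psu.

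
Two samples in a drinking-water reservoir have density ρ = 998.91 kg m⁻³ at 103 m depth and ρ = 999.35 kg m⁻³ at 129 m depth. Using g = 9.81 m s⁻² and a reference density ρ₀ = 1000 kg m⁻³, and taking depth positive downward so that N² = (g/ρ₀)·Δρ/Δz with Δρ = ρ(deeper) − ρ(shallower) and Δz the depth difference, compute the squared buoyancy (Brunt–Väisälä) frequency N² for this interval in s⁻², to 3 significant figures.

1.66 × 10⁻⁴ s⁻²

Δρ = 999.35 − 998.91 = 0.44 kg m⁻³ over Δz = 129 − 103 = 26 m.
N² = (9.81/1000) × (0.44/26) = 1.6602 × 10⁻⁴ s⁻² ≈ 1.66 × 10⁻⁴ s⁻².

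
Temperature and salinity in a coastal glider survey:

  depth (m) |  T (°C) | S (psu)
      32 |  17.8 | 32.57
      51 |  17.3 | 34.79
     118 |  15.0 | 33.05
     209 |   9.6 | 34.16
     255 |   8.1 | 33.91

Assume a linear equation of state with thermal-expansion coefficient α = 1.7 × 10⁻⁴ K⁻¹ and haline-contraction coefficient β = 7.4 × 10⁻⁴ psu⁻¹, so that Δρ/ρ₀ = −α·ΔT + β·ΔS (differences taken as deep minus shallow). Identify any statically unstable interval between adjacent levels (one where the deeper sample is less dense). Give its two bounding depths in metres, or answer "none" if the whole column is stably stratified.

51–118 m

Evaluate Δρ/ρ₀ = −αΔT + βΔS across each adjacent pair:
  32–51 m: −αΔT+βΔS = −(1.7 × 10⁻⁴)(-0.5)+(7.4 × 10⁻⁴)(+2.22) = 1.7 × 10⁻³ → stable
  51–118 m: −αΔT+βΔS = −(1.7 × 10⁻⁴)(-2.3)+(7.4 × 10⁻⁴)(-1.74) = -9.0 × 10⁻⁴ → UNSTABLE
  118–209 m: −αΔT+βΔS = −(1.7 × 10⁻⁴)(-5.4)+(7.4 × 10⁻⁴)(+1.11) = 1.7 × 10⁻³ → stable
  209–255 m: −αΔT+βΔS = −(1.7 × 10⁻⁴)(-1.5)+(7.4 × 10⁻⁴)(-0.25) = 7.0 × 10⁻⁵ → stable
The 51–118 m interval has Δρ < 0: lighter water underlies denser water.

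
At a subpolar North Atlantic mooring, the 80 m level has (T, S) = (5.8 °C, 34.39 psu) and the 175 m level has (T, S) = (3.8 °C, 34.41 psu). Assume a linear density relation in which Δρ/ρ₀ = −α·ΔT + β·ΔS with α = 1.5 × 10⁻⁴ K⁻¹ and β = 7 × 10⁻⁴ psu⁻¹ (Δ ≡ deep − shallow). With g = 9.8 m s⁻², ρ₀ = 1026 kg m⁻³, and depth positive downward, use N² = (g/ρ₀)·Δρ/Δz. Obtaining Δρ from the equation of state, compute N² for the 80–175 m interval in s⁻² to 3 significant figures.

3.24 × 10⁻⁵ s⁻²

ΔT = -2.0 K, ΔS = +0.02 psu (deep − shallow).
Δρ/ρ₀ = −αΔT + βΔS = 3.00 × 10⁻⁴ + 1.40 × 10⁻⁵ = 3.14 × 10⁻⁴, so Δρ ≈ 0.3222 kg m⁻³.
N² = (g/ρ₀)·Δρ/Δz = g·(Δρ/ρ₀)/Δz = 9.8 × 3.14 × 10⁻⁴ / 95 = 3.2392 × 10⁻⁵ s⁻² ≈ 3.24 × 10⁻⁵ s⁻².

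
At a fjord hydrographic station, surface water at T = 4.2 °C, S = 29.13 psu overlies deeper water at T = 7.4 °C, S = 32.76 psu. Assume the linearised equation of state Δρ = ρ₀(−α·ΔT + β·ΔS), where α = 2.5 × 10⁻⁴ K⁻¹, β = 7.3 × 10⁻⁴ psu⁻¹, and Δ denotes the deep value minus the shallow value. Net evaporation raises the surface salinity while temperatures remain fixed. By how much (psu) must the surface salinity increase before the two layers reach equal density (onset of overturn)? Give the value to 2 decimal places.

Neutral buoyancy requires −α(T_deep − T_surf) + β(S_deep − S_surf′) = 0.
S_surf′ = S_deep − (α/β)·ΔT = 32.76 − (2.5 × 10⁻⁴/7.3 × 10⁻⁴)·(+3.2) = 31.6641 psu.
Increase required: 31.6641 − 29.13 = 2.5341 psu.

2.53 psu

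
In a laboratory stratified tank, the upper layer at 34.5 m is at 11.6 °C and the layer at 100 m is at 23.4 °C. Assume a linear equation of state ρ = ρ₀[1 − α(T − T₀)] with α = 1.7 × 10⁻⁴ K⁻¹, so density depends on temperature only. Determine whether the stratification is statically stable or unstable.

ΔT = 23.4 − 11.6 = +11.8 K, so Δρ/ρ₀ = −αΔT = -2.006 × 10⁻³.
Δρ/ρ₀ < 0, so Δρ < 0: deeper water is lighter → statically unstable; the column would overturn.

unstable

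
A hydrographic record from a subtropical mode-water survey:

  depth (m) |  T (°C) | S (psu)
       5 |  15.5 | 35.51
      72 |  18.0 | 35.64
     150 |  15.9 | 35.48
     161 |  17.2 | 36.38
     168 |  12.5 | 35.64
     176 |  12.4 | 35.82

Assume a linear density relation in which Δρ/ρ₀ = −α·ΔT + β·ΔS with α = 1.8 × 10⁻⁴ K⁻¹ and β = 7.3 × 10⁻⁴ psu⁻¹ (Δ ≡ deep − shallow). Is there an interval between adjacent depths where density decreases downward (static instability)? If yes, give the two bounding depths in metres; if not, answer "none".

Evaluate Δρ/ρ₀ = −αΔT + βΔS across each adjacent pair:
  5–72 m: −αΔT+βΔS = −(1.8 × 10⁻⁴)(+2.5)+(7.3 × 10⁻⁴)(+0.13) = -3.6 × 10⁻⁴ → UNSTABLE
  72–150 m: −αΔT+βΔS = −(1.8 × 10⁻⁴)(-2.1)+(7.3 × 10⁻⁴)(-0.16) = 2.6 × 10⁻⁴ → stable
  150–161 m: −αΔT+βΔS = −(1.8 × 10⁻⁴)(+1.3)+(7.3 × 10⁻⁴)(+0.90) = 4.2 × 10⁻⁴ → stable
  161–168 m: −αΔT+βΔS = −(1.8 × 10⁻⁴)(-4.7)+(7.3 × 10⁻⁴)(-0.74) = 3.1 × 10⁻⁴ → stable
  168–176 m: −αΔT+βΔS = −(1.8 × 10⁻⁴)(-0.1)+(7.3 × 10⁻⁴)(+0.18) = 1.5 × 10⁻⁴ → stable
The 5–72 m interval has Δρ < 0: lighter water underlies denser water.

5–72 m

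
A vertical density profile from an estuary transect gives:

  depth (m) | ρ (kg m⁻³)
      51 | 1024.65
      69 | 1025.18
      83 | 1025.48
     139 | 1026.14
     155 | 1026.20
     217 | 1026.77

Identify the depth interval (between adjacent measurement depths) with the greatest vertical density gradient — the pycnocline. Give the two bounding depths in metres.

Compute the density gradient over each adjacent pair:
  51–69 m: Δρ/Δz = 0.53/18 = 0.029 kg m⁻⁴
  69–83 m: Δρ/Δz = 0.30/14 = 0.021 kg m⁻⁴
  83–139 m: Δρ/Δz = 0.66/56 = 0.012 kg m⁻⁴
  139–155 m: Δρ/Δz = 0.06/16 = 3.7 × 10⁻³ kg m⁻⁴
  155–217 m: Δρ/Δz = 0.57/62 = 9.2 × 10⁻³ kg m⁻⁴
The largest gradient is in the 51–69 m interval — the pycnocline.

51–69 m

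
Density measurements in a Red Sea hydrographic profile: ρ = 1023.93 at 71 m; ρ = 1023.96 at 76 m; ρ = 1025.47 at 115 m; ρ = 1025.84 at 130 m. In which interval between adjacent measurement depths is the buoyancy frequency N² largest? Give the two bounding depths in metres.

Compute the density gradient over each adjacent pair:
  71–76 m: Δρ/Δz = 0.03/5 = 6.0 × 10⁻³ kg m⁻⁴
  76–115 m: Δρ/Δz = 1.51/39 = 0.039 kg m⁻⁴
  115–130 m: Δρ/Δz = 0.37/15 = 0.025 kg m⁻⁴
The largest gradient is in the 76–115 m interval — the pycnocline.

76–115 m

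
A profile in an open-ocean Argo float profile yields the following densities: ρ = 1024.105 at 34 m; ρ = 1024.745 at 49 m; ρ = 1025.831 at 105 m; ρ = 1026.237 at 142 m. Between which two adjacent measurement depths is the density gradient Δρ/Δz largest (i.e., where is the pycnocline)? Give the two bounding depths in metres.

Compute the density gradient over each adjacent pair:
  34–49 m: Δρ/Δz = 0.640/15 = 0.043 kg m⁻⁴
  49–105 m: Δρ/Δz = 1.086/56 = 0.019 kg m⁻⁴
  105–142 m: Δρ/Δz = 0.406/37 = 0.011 kg m⁻⁴
The largest gradient is in the 34–49 m interval — the pycnocline.

34–49 m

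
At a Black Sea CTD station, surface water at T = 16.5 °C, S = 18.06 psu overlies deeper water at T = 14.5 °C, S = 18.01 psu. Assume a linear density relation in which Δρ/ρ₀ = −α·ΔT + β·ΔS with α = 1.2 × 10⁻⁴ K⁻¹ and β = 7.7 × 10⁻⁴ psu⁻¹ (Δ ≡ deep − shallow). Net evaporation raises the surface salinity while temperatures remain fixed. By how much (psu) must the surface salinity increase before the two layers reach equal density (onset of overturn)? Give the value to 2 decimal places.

Neutral buoyancy requires −α(T_deep − T_surf) + β(S_deep − S_surf′) = 0.
S_surf′ = S_deep − (α/β)·ΔT = 18.01 − (1.2 × 10⁻⁴/7.7 × 10⁻⁴)·(-2.0) = 18.3217 psu.
Increase required: 18.3217 − 18.06 = 0.2617 psu.

0.26 psu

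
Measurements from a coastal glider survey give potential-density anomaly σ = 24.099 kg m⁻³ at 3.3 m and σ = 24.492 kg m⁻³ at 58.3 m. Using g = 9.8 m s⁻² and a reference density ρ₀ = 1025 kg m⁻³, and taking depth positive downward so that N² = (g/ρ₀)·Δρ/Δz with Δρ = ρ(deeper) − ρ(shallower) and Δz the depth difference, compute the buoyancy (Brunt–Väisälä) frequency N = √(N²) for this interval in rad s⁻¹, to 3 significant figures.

Δρ = 1024.492 − 1024.099 = 0.393 kg m⁻³ over Δz = 58.3 − 3.3 = 55 m.
N² = (9.8/1025) × (0.393/55) = 6.8318 × 10⁻⁵ s⁻².
N = √(6.8318 × 10⁻⁵) = 8.2655 × 10⁻³ rad s⁻¹ ≈ 8.27 × 10⁻³ rad s⁻¹.

8.27 × 10⁻³ rad s⁻¹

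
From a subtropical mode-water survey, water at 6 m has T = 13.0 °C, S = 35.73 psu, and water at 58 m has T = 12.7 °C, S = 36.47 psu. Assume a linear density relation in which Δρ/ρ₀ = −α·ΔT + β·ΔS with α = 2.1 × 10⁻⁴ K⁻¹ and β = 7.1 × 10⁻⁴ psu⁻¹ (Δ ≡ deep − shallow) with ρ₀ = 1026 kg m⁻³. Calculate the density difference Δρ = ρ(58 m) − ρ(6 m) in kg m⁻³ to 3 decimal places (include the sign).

ΔT = -0.3 K, ΔS = +0.74 psu (deep − shallow).
Δρ/ρ₀ = −(2.1 × 10⁻⁴)(-0.3) + (7.1 × 10⁻⁴)(+0.74) = 5.884 × 10⁻⁴.
Δρ = 1026 × (5.884 × 10⁻⁴) = +0.604 kg m⁻³.
Positive Δρ: denser below, stable.

+0.604 kg m⁻³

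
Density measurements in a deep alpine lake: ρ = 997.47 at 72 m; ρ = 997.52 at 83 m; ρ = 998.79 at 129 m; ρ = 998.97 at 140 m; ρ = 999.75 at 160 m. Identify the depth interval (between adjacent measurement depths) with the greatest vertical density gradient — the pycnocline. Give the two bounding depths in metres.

Compute the density gradient over each adjacent pair:
  72–83 m: Δρ/Δz = 0.05/11 = 4.5 × 10⁻³ kg m⁻⁴
  83–129 m: Δρ/Δz = 1.27/46 = 0.028 kg m⁻⁴
  129–140 m: Δρ/Δz = 0.18/11 = 0.016 kg m⁻⁴
  140–160 m: Δρ/Δz = 0.78/20 = 0.039 kg m⁻⁴
The largest gradient is in the 140–160 m interval — the pycnocline.

140–160 m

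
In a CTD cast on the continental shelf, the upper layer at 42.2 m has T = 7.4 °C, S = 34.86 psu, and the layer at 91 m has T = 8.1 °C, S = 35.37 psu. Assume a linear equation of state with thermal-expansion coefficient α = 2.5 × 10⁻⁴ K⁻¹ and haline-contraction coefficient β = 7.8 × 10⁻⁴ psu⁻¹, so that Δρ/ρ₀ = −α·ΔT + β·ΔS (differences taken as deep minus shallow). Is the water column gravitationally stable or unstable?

ΔT = 8.1 − 7.4 = +0.7 K and ΔS = 35.37 − 34.86 = +0.51 psu (deep − shallow).
−αΔT = -1.75 × 10⁻⁴; βΔS = 3.978 × 10⁻⁴; sum Δρ/ρ₀ = 2.228 × 10⁻⁴.
Δρ/ρ₀ > 0, so Δρ > 0: deeper water is denser → statically stable.

stable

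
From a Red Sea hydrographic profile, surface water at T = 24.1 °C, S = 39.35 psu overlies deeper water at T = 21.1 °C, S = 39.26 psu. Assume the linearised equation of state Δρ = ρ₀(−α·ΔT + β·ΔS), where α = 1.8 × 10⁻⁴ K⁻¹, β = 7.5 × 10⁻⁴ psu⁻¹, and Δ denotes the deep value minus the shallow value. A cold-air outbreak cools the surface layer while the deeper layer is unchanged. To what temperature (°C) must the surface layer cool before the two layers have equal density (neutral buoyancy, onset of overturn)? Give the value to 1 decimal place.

Neutral buoyancy requires Δρ = 0, i.e. −α(T_deep − T_surf′) + β(S_deep − S_surf) = 0.
T_surf′ = T_deep − (β/α)·ΔS = 21.1 − (7.5 × 10⁻⁴/1.8 × 10⁻⁴)·(-0.09) = 21.475 °C.
Cooling required: 24.1 − (21.475) = 2.625 °C.

21.5 °C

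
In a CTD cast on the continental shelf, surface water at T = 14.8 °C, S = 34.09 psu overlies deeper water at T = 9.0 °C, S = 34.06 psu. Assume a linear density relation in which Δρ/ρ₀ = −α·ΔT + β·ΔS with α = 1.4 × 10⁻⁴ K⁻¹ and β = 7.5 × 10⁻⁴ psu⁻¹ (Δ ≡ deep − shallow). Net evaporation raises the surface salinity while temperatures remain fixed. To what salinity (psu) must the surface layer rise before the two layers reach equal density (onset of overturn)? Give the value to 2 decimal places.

Neutral buoyancy requires −α(T_deep − T_surf) + β(S_deep − S_surf′) = 0.
S_surf′ = S_deep − (α/β)·ΔT = 34.06 − (1.4 × 10⁻⁴/7.5 × 10⁻⁴)·(-5.8) = 35.1427 psu.
Increase required: 35.1427 − 34.09 = 1.0527 psu.

35.14 psu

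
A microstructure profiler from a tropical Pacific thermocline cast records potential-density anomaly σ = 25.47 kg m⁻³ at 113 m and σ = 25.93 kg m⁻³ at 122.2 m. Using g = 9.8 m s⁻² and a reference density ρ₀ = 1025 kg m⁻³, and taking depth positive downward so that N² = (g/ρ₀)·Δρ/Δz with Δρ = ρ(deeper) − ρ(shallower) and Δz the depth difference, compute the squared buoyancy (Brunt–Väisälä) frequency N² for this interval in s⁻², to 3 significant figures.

4.78 × 10⁻⁴ s⁻²

Δρ = 1025.93 − 1025.47 = 0.46 kg m⁻³ over Δz = 122.2 − 113 = 9.2 m.
N² = (9.8/1025) × (0.46/9.2) = 4.7805 × 10⁻⁴ s⁻² ≈ 4.78 × 10⁻⁴ s⁻².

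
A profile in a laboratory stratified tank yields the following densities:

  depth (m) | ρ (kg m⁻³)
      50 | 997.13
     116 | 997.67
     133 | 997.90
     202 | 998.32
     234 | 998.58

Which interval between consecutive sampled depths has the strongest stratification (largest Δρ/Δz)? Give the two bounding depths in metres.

Compute the density gradient over each adjacent pair:
  50–116 m: Δρ/Δz = 0.54/66 = 8.2 × 10⁻³ kg m⁻⁴
  116–133 m: Δρ/Δz = 0.23/17 = 0.014 kg m⁻⁴
  133–202 m: Δρ/Δz = 0.42/69 = 6.1 × 10⁻³ kg m⁻⁴
  202–234 m: Δρ/Δz = 0.26/32 = 8.1 × 10⁻³ kg m⁻⁴
The largest gradient is in the 116–133 m interval — the pycnocline.

116–133 m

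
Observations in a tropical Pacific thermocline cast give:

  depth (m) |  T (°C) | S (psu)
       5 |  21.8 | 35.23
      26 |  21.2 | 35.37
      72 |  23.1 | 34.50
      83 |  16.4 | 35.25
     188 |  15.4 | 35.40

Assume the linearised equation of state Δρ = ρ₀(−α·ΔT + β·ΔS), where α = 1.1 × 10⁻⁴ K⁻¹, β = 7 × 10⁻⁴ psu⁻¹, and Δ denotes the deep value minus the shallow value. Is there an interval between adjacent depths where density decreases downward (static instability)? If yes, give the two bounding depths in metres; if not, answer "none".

Evaluate Δρ/ρ₀ = −αΔT + βΔS across each adjacent pair:
  5–26 m: −αΔT+βΔS = −(1.1 × 10⁻⁴)(-0.6)+(7 × 10⁻⁴)(+0.14) = 1.6 × 10⁻⁴ → stable
  26–72 m: −αΔT+βΔS = −(1.1 × 10⁻⁴)(+1.9)+(7 × 10⁻⁴)(-0.87) = -8.2 × 10⁻⁴ → UNSTABLE
  72–83 m: −αΔT+βΔS = −(1.1 × 10⁻⁴)(-6.7)+(7 × 10⁻⁴)(+0.75) = 1.3 × 10⁻³ → stable
  83–188 m: −αΔT+βΔS = −(1.1 × 10⁻⁴)(-1.0)+(7 × 10⁻⁴)(+0.15) = 2.1 × 10⁻⁴ → stable
The 26–72 m interval has Δρ < 0: lighter water underlies denser water.

26–72 m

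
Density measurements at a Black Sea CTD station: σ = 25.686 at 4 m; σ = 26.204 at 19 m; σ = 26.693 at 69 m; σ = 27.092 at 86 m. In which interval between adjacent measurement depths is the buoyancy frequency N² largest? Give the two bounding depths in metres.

Compute the density gradient over each adjacent pair:
  4–19 m: Δρ/Δz = 0.518/15 = 0.035 kg m⁻⁴
  19–69 m: Δρ/Δz = 0.489/50 = 9.8 × 10⁻³ kg m⁻⁴
  69–86 m: Δρ/Δz = 0.399/17 = 0.023 kg m⁻⁴
The largest gradient is in the 4–19 m interval — the pycnocline.

4–19 m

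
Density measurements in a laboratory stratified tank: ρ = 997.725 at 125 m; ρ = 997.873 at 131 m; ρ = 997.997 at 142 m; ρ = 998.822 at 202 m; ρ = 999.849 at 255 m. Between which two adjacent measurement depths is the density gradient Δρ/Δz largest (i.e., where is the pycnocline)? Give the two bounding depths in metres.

Compute the density gradient over each adjacent pair:
  125–131 m: Δρ/Δz = 0.148/6 = 0.025 kg m⁻⁴
  131–142 m: Δρ/Δz = 0.124/11 = 0.011 kg m⁻⁴
  142–202 m: Δρ/Δz = 0.825/60 = 0.014 kg m⁻⁴
  202–255 m: Δρ/Δz = 1.027/53 = 0.019 kg m⁻⁴
The largest gradient is in the 125–131 m interval — the pycnocline.

125–131 m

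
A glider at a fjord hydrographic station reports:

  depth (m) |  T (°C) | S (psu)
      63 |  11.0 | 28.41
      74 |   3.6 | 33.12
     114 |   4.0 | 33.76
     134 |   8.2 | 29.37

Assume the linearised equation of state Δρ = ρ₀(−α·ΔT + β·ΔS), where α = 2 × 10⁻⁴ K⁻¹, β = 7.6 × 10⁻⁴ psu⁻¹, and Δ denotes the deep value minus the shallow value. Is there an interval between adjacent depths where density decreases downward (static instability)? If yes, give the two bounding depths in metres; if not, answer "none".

Evaluate Δρ/ρ₀ = −αΔT + βΔS across each adjacent pair:
  63–74 m: −αΔT+βΔS = −(2 × 10⁻⁴)(-7.4)+(7.6 × 10⁻⁴)(+4.71) = 5.1 × 10⁻³ → stable
  74–114 m: −αΔT+βΔS = −(2 × 10⁻⁴)(+0.4)+(7.6 × 10⁻⁴)(+0.64) = 4.1 × 10⁻⁴ → stable
  114–134 m: −αΔT+βΔS = −(2 × 10⁻⁴)(+4.2)+(7.6 × 10⁻⁴)(-4.39) = -4.2 × 10⁻³ → UNSTABLE
The 114–134 m interval has Δρ < 0: lighter water underlies denser water.

114–134 m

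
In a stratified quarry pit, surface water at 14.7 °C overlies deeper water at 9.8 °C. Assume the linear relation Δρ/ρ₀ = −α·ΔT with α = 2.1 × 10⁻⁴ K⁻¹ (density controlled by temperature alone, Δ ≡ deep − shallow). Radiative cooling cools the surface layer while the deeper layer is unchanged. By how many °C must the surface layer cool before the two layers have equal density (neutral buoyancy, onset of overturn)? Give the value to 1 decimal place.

4.9 °C

With temperature the only control, equal density requires T_surf′ = T_deep.
T_surf′ = 9.8 °C.
Cooling required: 14.7 − 9.8 = 4.9 °C.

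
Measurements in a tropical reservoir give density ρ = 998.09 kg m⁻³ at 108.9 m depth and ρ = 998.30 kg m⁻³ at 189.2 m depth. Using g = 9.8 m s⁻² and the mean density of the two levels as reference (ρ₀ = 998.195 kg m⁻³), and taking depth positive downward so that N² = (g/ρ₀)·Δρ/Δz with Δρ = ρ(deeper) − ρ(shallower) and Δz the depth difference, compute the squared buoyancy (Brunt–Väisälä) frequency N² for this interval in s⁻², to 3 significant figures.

Δρ = 998.30 − 998.09 = 0.21 kg m⁻³ over Δz = 189.2 − 108.9 = 80.3 m.
N² = (9.8/998.195) × (0.21/80.3) = 2.5675 × 10⁻⁵ s⁻² ≈ 2.57 × 10⁻⁵ s⁻².
Since Δρ > 0 the layer is stably stratified.

2.57 × 10⁻⁵ s⁻²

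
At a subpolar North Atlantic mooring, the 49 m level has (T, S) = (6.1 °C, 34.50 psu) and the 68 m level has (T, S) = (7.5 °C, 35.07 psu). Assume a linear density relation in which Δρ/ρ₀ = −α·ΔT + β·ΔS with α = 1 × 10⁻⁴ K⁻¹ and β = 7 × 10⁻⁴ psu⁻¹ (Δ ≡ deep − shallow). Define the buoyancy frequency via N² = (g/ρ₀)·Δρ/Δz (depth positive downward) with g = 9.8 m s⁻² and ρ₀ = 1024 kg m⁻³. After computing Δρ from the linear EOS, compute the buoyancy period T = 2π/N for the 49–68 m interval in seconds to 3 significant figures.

544 s

ΔT = +1.4 K, ΔS = +0.57 psu (deep − shallow).
Δρ/ρ₀ = −αΔT + βΔS = -1.40 × 10⁻⁴ + 3.99 × 10⁻⁴ = 2.59 × 10⁻⁴, so Δρ ≈ 0.2652 kg m⁻³.
N² = (g/ρ₀)·Δρ/Δz = g·(Δρ/ρ₀)/Δz = 9.8 × 2.59 × 10⁻⁴ / 19 = 1.3359 × 10⁻⁴ s⁻².
N = √(1.3359 × 10⁻⁴) = 0.011558 rad s⁻¹ → T = 2π/N = 543.62 s ≈ 544 s.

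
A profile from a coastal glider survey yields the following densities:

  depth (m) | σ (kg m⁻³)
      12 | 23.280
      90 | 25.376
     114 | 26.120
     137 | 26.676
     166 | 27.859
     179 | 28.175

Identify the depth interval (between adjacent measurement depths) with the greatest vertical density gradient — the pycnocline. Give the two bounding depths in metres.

Compute the density gradient over each adjacent pair:
  12–90 m: Δρ/Δz = 2.096/78 = 0.027 kg m⁻⁴
  90–114 m: Δρ/Δz = 0.744/24 = 0.031 kg m⁻⁴
  114–137 m: Δρ/Δz = 0.556/23 = 0.024 kg m⁻⁴
  137–166 m: Δρ/Δz = 1.183/29 = 0.041 kg m⁻⁴
  166–179 m: Δρ/Δz = 0.316/13 = 0.024 kg m⁻⁴
The largest gradient is in the 137–166 m interval — the pycnocline.

137–166 m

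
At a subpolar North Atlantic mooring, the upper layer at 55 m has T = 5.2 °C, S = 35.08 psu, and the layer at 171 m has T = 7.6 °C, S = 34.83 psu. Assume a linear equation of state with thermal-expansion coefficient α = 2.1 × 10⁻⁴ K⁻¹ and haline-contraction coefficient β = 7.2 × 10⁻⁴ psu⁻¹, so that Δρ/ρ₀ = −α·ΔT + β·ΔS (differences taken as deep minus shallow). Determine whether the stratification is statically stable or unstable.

ΔT = 7.6 − 5.2 = +2.4 K and ΔS = 34.83 − 35.08 = -0.25 psu (deep − shallow).
−αΔT = -5.04 × 10⁻⁴; βΔS = -1.80 × 10⁻⁴; sum Δρ/ρ₀ = -6.84 × 10⁻⁴.
Δρ/ρ₀ < 0, so Δρ < 0: deeper water is lighter → statically unstable; the column would overturn.

unstable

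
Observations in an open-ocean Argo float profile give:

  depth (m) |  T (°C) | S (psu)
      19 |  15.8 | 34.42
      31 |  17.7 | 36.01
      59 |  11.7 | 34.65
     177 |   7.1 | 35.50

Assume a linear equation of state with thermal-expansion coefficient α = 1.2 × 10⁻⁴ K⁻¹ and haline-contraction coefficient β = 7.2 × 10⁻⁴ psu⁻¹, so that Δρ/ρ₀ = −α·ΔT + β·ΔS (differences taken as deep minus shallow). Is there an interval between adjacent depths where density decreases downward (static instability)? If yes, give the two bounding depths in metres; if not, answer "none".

Evaluate Δρ/ρ₀ = −αΔT + βΔS across each adjacent pair:
  19–31 m: −αΔT+βΔS = −(1.2 × 10⁻⁴)(+1.9)+(7.2 × 10⁻⁴)(+1.59) = 9.2 × 10⁻⁴ → stable
  31–59 m: −αΔT+βΔS = −(1.2 × 10⁻⁴)(-6.0)+(7.2 × 10⁻⁴)(-1.36) = -2.6 × 10⁻⁴ → UNSTABLE
  59–177 m: −αΔT+βΔS = −(1.2 × 10⁻⁴)(-4.6)+(7.2 × 10⁻⁴)(+0.85) = 1.2 × 10⁻³ → stable
The 31–59 m interval has Δρ < 0: lighter water underlies denser water.

31–59 m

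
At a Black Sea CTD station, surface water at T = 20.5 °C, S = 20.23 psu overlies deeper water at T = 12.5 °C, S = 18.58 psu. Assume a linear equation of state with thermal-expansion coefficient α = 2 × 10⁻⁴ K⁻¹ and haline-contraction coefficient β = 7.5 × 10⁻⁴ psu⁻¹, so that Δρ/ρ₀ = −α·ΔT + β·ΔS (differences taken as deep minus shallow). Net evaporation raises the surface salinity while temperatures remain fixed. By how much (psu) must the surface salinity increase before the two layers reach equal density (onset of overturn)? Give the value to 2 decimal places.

Neutral buoyancy requires −α(T_deep − T_surf) + β(S_deep − S_surf′) = 0.
S_surf′ = S_deep − (α/β)·ΔT = 18.58 − (2 × 10⁻⁴/7.5 × 10⁻⁴)·(-8.0) = 20.7133 psu.
Increase required: 20.7133 − 20.23 = 0.4833 psu.

0.48 psu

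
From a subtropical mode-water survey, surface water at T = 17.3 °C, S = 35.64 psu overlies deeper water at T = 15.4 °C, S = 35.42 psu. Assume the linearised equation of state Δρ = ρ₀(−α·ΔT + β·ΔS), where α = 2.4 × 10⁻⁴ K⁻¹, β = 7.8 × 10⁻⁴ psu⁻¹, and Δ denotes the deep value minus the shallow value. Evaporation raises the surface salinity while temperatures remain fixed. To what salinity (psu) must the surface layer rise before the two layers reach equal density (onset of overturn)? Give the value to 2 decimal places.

36.00 psu

Neutral buoyancy requires −α(T_deep − T_surf) + β(S_deep − S_surf′) = 0.
S_surf′ = S_deep − (α/β)·ΔT = 35.42 − (2.4 × 10⁻⁴/7.8 × 10⁻⁴)·(-1.9) = 36.0046 psu.
Increase required: 36.0046 − 35.64 = 0.3646 psu.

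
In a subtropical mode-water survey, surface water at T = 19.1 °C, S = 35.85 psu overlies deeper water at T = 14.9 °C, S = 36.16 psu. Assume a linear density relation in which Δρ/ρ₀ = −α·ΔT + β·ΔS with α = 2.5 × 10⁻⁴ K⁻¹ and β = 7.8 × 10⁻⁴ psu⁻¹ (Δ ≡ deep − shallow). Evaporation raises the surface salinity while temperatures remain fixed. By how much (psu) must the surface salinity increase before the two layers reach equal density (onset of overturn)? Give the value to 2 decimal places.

1.66 psu

Neutral buoyancy requires −α(T_deep − T_surf) + β(S_deep − S_surf′) = 0.
S_surf′ = S_deep − (α/β)·ΔT = 36.16 − (2.5 × 10⁻⁴/7.8 × 10⁻⁴)·(-4.2) = 37.5062 psu.
Increase required: 37.5062 − 35.85 = 1.6562 psu.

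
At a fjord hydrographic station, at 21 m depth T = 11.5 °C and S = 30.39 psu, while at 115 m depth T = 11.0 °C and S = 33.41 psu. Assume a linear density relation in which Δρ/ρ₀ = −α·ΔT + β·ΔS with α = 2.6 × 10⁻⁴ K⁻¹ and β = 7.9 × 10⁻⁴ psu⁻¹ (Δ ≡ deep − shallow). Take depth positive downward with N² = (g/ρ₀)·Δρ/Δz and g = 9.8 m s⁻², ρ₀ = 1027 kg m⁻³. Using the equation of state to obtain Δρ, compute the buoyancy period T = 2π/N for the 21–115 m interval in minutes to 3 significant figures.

ΔT = -0.5 K, ΔS = +3.02 psu (deep − shallow).
Δρ/ρ₀ = −αΔT + βΔS = 1.30 × 10⁻⁴ + 2.3858 × 10⁻³ = 2.5158 × 10⁻³, so Δρ ≈ 2.584 kg m⁻³.
N² = (g/ρ₀)·Δρ/Δz = g·(Δρ/ρ₀)/Δz = 9.8 × 2.5158 × 10⁻³ / 94 = 2.6229 × 10⁻⁴ s⁻².
N = √(2.6229 × 10⁻⁴) = 0.016195 rad s⁻¹ → T = 2π/N = 387.97 s = 6.4662 min ≈ 6.47 min.

6.47 min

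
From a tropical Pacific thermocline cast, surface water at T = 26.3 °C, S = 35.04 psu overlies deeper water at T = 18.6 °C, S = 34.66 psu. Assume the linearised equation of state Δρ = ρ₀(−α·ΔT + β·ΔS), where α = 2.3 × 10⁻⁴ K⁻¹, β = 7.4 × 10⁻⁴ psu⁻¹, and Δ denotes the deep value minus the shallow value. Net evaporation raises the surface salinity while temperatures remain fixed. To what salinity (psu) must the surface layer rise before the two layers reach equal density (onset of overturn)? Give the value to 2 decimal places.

Neutral buoyancy requires −α(T_deep − T_surf) + β(S_deep − S_surf′) = 0.
S_surf′ = S_deep − (α/β)·ΔT = 34.66 − (2.3 × 10⁻⁴/7.4 × 10⁻⁴)·(-7.7) = 37.0532 psu.
Increase required: 37.0532 − 35.04 = 2.0132 psu.

37.05 psu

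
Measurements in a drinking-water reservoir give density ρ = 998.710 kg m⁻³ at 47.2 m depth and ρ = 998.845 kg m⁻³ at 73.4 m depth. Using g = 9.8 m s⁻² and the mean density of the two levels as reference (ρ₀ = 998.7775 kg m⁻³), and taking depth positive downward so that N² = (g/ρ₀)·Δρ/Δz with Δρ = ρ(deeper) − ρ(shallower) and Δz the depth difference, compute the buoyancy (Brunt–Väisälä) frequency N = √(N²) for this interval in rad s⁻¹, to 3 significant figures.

Δρ = 998.845 − 998.710 = 0.135 kg m⁻³ over Δz = 73.4 − 47.2 = 26.2 m.
N² = (9.8/998.7775) × (0.135/26.2) = 5.0558 × 10⁻⁵ s⁻².
N = √(5.0558 × 10⁻⁵) = 7.1104 × 10⁻³ rad s⁻¹ ≈ 7.11 × 10⁻³ rad s⁻¹.

7.11 × 10⁻³ rad s⁻¹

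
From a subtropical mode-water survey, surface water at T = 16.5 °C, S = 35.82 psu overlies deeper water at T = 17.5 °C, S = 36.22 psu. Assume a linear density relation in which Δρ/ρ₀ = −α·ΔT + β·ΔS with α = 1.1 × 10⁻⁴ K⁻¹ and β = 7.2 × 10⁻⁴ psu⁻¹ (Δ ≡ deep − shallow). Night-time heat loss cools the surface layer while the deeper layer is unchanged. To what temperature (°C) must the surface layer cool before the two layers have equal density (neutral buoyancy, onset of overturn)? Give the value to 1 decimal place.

Neutral buoyancy requires Δρ = 0, i.e. −α(T_deep − T_surf′) + β(S_deep − S_surf) = 0.
T_surf′ = T_deep − (β/α)·ΔS = 17.5 − (7.2 × 10⁻⁴/1.1 × 10⁻⁴)·(+0.40) = 14.882 °C.
Cooling required: 16.5 − (14.882) = 1.618 °C.

14.9 °C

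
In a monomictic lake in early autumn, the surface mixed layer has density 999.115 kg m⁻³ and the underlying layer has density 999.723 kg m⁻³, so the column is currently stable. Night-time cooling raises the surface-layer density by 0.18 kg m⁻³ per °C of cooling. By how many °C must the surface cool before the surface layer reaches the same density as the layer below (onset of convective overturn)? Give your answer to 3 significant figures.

Density deficit of the surface layer: 999.723 − 999.115 = 0.608 kg m⁻³.
Required change = 0.608 / 0.18 = 3.38 °C.

3.38 °C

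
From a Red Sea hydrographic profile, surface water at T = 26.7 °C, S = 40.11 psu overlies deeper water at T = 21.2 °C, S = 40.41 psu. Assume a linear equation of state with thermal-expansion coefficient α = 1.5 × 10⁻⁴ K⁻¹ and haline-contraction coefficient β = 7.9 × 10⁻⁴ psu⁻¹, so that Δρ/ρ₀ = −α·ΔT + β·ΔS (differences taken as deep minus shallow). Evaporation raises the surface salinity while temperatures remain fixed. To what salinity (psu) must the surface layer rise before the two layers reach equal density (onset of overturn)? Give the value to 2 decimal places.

Neutral buoyancy requires −α(T_deep − T_surf) + β(S_deep − S_surf′) = 0.
S_surf′ = S_deep − (α/β)·ΔT = 40.41 − (1.5 × 10⁻⁴/7.9 × 10⁻⁴)·(-5.5) = 41.4543 psu.
Increase required: 41.4543 − 40.11 = 1.3443 psu.

41.45 psu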